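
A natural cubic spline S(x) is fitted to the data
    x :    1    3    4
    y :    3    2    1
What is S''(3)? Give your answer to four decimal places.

-0.5000

Put σ_i = S'' at the i-th knot. Here h = (2, 1) and Δ = (-1/2, -1), so the interior equations h_(i-1)·σ_(i-1) + 2(h_(i-1)+h_i)·σ_i + h_i·σ_(i+1) = 6(Δ_i − Δ_(i-1)) read
  2·σ_0 + 6·σ_1 + 1·σ_2 = 6(Δ_1 - Δ_0) = -3
Natural end conditions: σ_0 = σ_2 = 0.
Forward elimination and back-substitution give σ_0 = 0, σ_1 = -1/2, σ_2 = 0.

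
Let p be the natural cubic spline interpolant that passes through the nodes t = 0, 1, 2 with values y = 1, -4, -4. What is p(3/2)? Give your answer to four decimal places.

-4.4688

Let M_i = p''(x_i). Step sizes h_i = 1, 1; slopes of the chords Δ_i = (y_(i+1) - y_i)/h_i = -5, 0.
  1·M_0 + 4·M_1 + 1·M_2 = 6(Δ_1 - Δ_0) = 30
Natural end conditions: M_0 = M_2 = 0.
Solving: M_0 = 0, M_1 = 15/2, M_2 = 0.
On [1, 2], p(t) = -4 - 5/2·(t - 1) + 15/4·(t - 1)² - 5/4·(t - 1)³.
With (t - 1) = 1/2: p(3/2) = -143/32.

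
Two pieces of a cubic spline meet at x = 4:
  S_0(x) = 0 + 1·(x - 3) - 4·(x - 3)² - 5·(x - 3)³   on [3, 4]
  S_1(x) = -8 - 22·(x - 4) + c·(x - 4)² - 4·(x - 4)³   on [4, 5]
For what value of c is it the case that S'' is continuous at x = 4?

-19

S_0''(x) = -8 - 30·(x - 3), so S_0''(4) = -38. On the right, S_1''(4) = 2c, so c = -19.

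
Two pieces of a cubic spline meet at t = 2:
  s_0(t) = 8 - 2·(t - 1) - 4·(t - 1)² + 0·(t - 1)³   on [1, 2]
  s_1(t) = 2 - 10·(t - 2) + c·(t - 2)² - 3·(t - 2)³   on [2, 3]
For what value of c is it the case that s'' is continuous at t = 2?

-4

s_0''(t) = -8 + 0·(t - 1), so s_0''(2) = -8. On the right, s_1''(2) = 2c, so c = -4.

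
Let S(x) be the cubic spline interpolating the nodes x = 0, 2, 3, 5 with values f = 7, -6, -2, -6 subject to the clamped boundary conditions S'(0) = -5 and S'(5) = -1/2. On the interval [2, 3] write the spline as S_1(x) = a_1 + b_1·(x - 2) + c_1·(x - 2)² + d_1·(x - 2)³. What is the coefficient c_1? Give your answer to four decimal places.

7.8750

Put M_i = S'' at the i-th knot. Here h = (2, 1, 2) and Δ = (-13/2, 4, -2), so the interior equations h_(i-1)·M_(i-1) + 2(h_(i-1)+h_i)·M_i + h_i·M_(i+1) = 6(Δ_i − Δ_(i-1)) read
  2·M_0 + 6·M_1 + 1·M_2 = 6(Δ_1 - Δ_0) = 63
  1·M_1 + 6·M_2 + 2·M_3 = 6(Δ_2 - Δ_1) = -36
Clamped end conditions give two more equations: 2h_0·M_0 + h_0·M_1 = 6(Δ_0 - S'(0)) = -9 and h_2·M_2 + 2h_2·M_3 = 6(S'(5) - Δ_2) = 9.
Solving: M_0 = -81/8, M_1 = 63/4, M_2 = -45/4, M_3 = 63/8.
On [2, 3], with S_1(x) = a_1 + b_1·(x - 2) + c_1·(x - 2)² + d_1·(x - 2)³: c_1 = M_1/2 = 63/8, d_1 = (M_2 - M_1)/(6h_1) = -9/2, b_1 = Δ_1 - h_1(2M_1 + M_2)/6 = 5/8.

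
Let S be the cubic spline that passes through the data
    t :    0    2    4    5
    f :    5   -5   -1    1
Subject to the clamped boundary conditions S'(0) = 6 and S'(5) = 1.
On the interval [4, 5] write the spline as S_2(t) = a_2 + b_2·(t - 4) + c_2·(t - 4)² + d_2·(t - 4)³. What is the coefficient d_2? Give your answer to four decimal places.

Put σ_i = S'' at the i-th knot. Here h = (2, 2, 1) and Δ = (-5, 2, 2), so the interior equations h_(i-1)·σ_(i-1) + 2(h_(i-1)+h_i)·σ_i + h_i·σ_(i+1) = 6(Δ_i − Δ_(i-1)) read
  2·σ_0 + 8·σ_1 + 2·σ_2 = 6(Δ_1 - Δ_0) = 42
  2·σ_1 + 6·σ_2 + 1·σ_3 = 6(Δ_2 - Δ_1) = 0
Clamped end conditions give two more equations: 2h_0·σ_0 + h_0·σ_1 = 6(Δ_0 - S'(0)) = -66 and h_2·σ_2 + 2h_2·σ_3 = 6(S'(5) - Δ_2) = -6.
Solving the tridiagonal system: σ_0 = -515/23, σ_1 = 271/23, σ_2 = -86/23, σ_3 = -26/23.
On [4, 5], with S_2(t) = a_2 + b_2·(t - 4) + c_2·(t - 4)² + d_2·(t - 4)³: c_2 = σ_2/2 = -43/23, d_2 = (σ_3 - σ_2)/(6h_2) = 10/23, b_2 = Δ_2 - h_2(2σ_2 + σ_3)/6 = 79/23.

0.4348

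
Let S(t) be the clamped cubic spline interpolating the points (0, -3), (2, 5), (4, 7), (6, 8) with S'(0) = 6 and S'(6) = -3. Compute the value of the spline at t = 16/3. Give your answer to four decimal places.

8.8370

Put M_i = S'' at the i-th knot. Here h = (2, 2, 2) and Δ = (4, 1, 1/2), so the interior equations h_(i-1)·M_(i-1) + 2(h_(i-1)+h_i)·M_i + h_i·M_(i+1) = 6(Δ_i − Δ_(i-1)) read
  2·M_0 + 8·M_1 + 2·M_2 = 6(Δ_1 - Δ_0) = -18
  2·M_1 + 8·M_2 + 2·M_3 = 6(Δ_2 - Δ_1) = -3
Clamped end conditions give two more equations: 2h_0·M_0 + h_0·M_1 = 6(Δ_0 - S'(0)) = -12 and h_2·M_2 + 2h_2·M_3 = 6(S'(6) - Δ_2) = -21.
Forward elimination and back-substitution give M_0 = -19/10, M_1 = -11/5, M_2 = 17/10, M_3 = -61/10.
On [4, 6], S(t) = 7 + 7/5·(t - 4) + 17/20·(t - 4)² - 13/20·(t - 4)³.
With (t - 4) = 4/3: S(16/3) = 1193/135.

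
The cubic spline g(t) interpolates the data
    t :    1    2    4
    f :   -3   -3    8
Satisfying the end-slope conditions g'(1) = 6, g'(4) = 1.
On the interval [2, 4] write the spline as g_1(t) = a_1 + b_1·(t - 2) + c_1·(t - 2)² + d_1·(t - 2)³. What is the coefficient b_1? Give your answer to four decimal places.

Put M_i = g'' at the i-th knot. Here h = (1, 2) and Δ = (0, 11/2), so the interior equations h_(i-1)·M_(i-1) + 2(h_(i-1)+h_i)·M_i + h_i·M_(i+1) = 6(Δ_i − Δ_(i-1)) read
  1·M_0 + 6·M_1 + 2·M_2 = 6(Δ_1 - Δ_0) = 33
Clamped end conditions give two more equations: 2h_0·M_0 + h_0·M_1 = 6(Δ_0 - g'(1)) = -36 and h_1·M_1 + 2h_1·M_2 = 6(g'(4) - Δ_1) = -27.
Solving the tridiagonal system: M_0 = -151/6, M_1 = 43/3, M_2 = -167/12.
On [2, 4], with g_1(t) = a_1 + b_1·(t - 2) + c_1·(t - 2)² + d_1·(t - 2)³: c_1 = M_1/2 = 43/6, d_1 = (M_2 - M_1)/(6h_1) = -113/48, b_1 = Δ_1 - h_1(2M_1 + M_2)/6 = 7/12.

0.5833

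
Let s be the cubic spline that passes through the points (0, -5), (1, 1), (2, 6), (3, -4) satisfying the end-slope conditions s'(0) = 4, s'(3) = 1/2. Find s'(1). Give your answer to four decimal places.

Let M_i = s''(x_i). Step sizes h_i = 1, 1, 1; slopes of the chords Δ_i = (y_(i+1) - y_i)/h_i = 6, 5, -10.
  1·M_0 + 4·M_1 + 1·M_2 = 6(Δ_1 - Δ_0) = -6
  1·M_1 + 4·M_2 + 1·M_3 = 6(Δ_2 - Δ_1) = -90
Clamped end conditions give two more equations: 2h_0·M_0 + h_0·M_1 = 6(Δ_0 - s'(0)) = 12 and h_2·M_2 + 2h_2·M_3 = 6(s'(3) - Δ_2) = 63.
Forward elimination and back-substitution give M_0 = 37/15, M_1 = 106/15, M_2 = -551/15, M_3 = 748/15.
On [1, 2], s'(t) = b_1 + 2c_1·(t - 1) + 3d_1·(t - 1)² with b_1 = Δ_1 - h_1(2M_1 + M_2)/6 = 263/30, c_1 = M_1/2 = 53/15, d_1 = (M_2 - M_1)/(6h_1) = -73/10. So s'(1) = 263/30.

8.7667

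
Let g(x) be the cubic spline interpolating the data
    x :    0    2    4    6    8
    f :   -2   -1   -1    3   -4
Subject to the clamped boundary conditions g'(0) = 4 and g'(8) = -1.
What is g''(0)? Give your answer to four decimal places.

Put σ_i = g'' at the i-th knot. Here h = (2, 2, 2, 2) and Δ = (1/2, 0, 2, -7/2), so the interior equations h_(i-1)·σ_(i-1) + 2(h_(i-1)+h_i)·σ_i + h_i·σ_(i+1) = 6(Δ_i − Δ_(i-1)) read
  2·σ_0 + 8·σ_1 + 2·σ_2 = 6(Δ_1 - Δ_0) = -3
  2·σ_1 + 8·σ_2 + 2·σ_3 = 6(Δ_2 - Δ_1) = 12
  2·σ_2 + 8·σ_3 + 2·σ_4 = 6(Δ_3 - Δ_2) = -33
Clamped end conditions give two more equations: 2h_0·σ_0 + h_0·σ_1 = 6(Δ_0 - g'(0)) = -21 and h_3·σ_3 + 2h_3·σ_4 = 6(g'(8) - Δ_3) = 15.
Hence σ_0 = -299/56, σ_1 = 5/28, σ_2 = 25/8, σ_3 = -187/28, σ_4 = 397/56.

-5.3393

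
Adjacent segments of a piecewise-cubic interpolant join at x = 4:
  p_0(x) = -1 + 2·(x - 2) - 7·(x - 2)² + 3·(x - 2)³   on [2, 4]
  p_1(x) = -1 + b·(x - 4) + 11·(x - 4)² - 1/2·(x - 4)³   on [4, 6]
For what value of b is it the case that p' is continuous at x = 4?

10

p_0'(x) = 2 - 14·(x - 2) + 9·(x - 2)², so p_0'(4) = 10. On the right, p_1'(4) = b, so b = 10.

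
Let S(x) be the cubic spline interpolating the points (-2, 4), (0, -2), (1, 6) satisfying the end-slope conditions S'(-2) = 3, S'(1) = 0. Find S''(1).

Let σ_i = S''(x_i). Step sizes h_i = 2, 1; slopes of the chords Δ_i = (y_(i+1) - y_i)/h_i = -3, 8.
  2·σ_0 + 6·σ_1 + 1·σ_2 = 6(Δ_1 - Δ_0) = 66
Clamped end conditions give two more equations: 2h_0·σ_0 + h_0·σ_1 = 6(Δ_0 - S'(-2)) = -36 and h_1·σ_1 + 2h_1·σ_2 = 6(S'(1) - Δ_1) = -48.
Hence σ_0 = -21, σ_1 = 24, σ_2 = -36.

-36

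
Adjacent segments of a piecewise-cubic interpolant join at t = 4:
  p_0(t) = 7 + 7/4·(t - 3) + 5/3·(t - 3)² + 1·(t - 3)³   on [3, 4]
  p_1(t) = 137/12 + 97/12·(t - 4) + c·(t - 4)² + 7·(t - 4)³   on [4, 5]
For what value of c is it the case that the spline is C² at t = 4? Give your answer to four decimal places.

p_0''(t) = 10/3 + 6·(t - 3), so p_0''(4) = 28/3. On the right, p_1''(4) = 2c, so c = 14/3.

4.6667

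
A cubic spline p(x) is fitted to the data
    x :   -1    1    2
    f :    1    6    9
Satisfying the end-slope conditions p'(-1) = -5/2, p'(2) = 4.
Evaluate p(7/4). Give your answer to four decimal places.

8.1250

Put M_i = p'' at the i-th knot. Here h = (2, 1) and Δ = (5/2, 3), so the interior equations h_(i-1)·M_(i-1) + 2(h_(i-1)+h_i)·M_i + h_i·M_(i+1) = 6(Δ_i − Δ_(i-1)) read
  2·M_0 + 6·M_1 + 1·M_2 = 6(Δ_1 - Δ_0) = 3
Clamped end conditions give two more equations: 2h_0·M_0 + h_0·M_1 = 6(Δ_0 - p'(-1)) = 30 and h_1·M_1 + 2h_1·M_2 = 6(p'(2) - Δ_1) = 6.
Forward elimination and back-substitution give M_0 = 55/6, M_1 = -10/3, M_2 = 14/3.
On [1, 2], p(x) = 6 + 10/3·(x - 1) - 5/3·(x - 1)² + 4/3·(x - 1)³.
With (x - 1) = 3/4: p(7/4) = 65/8.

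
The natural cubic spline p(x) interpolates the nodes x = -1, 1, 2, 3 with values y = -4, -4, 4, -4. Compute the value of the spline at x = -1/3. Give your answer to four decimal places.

-6.4734

Put σ_i = p'' at the i-th knot. Here h = (2, 1, 1) and Δ = (0, 8, -8), so the interior equations h_(i-1)·σ_(i-1) + 2(h_(i-1)+h_i)·σ_i + h_i·σ_(i+1) = 6(Δ_i − Δ_(i-1)) read
  2·σ_0 + 6·σ_1 + 1·σ_2 = 6(Δ_1 - Δ_0) = 48
  1·σ_1 + 4·σ_2 + 1·σ_3 = 6(Δ_2 - Δ_1) = -96
Natural end conditions: σ_0 = σ_3 = 0.
Hence σ_0 = 0, σ_1 = 288/23, σ_2 = -624/23, σ_3 = 0.
On [-1, 1], p(x) = -4 - 96/23·(x + 1) + 0·(x + 1)² + 24/23·(x + 1)³.
With (x + 1) = 2/3: p(-1/3) = -1340/207.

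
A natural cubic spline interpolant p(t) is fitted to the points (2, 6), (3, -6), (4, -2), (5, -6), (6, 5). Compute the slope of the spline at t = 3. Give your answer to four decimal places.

-1.7500

Write M_i for p''(x_i). With h_i = 1, 1, 1, 1 and divided differences Δ_i = -12, 4, -4, 11, the continuity of p' gives the tridiagonal system
  1·M_0 + 4·M_1 + 1·M_2 = 6(Δ_1 - Δ_0) = 96
  1·M_1 + 4·M_2 + 1·M_3 = 6(Δ_2 - Δ_1) = -48
  1·M_2 + 4·M_3 + 1·M_4 = 6(Δ_3 - Δ_2) = 90
Natural end conditions: M_0 = M_4 = 0.
Hence M_0 = 0, M_1 = 123/4, M_2 = -27, M_3 = 117/4, M_4 = 0.
On [3, 4], p'(t) = b_1 + 2c_1·(t - 3) + 3d_1·(t - 3)² with b_1 = Δ_1 - h_1(2M_1 + M_2)/6 = -7/4, c_1 = M_1/2 = 123/8, d_1 = (M_2 - M_1)/(6h_1) = -77/8. So p'(3) = -7/4.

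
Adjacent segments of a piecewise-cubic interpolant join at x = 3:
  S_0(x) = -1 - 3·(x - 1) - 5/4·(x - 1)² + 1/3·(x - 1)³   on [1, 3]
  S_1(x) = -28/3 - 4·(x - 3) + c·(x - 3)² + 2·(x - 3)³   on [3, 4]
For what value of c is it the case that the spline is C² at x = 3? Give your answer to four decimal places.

S_0''(x) = -5/2 + 2·(x - 1), so S_0''(3) = 3/2. On the right, S_1''(3) = 2c, so c = 3/4.

0.7500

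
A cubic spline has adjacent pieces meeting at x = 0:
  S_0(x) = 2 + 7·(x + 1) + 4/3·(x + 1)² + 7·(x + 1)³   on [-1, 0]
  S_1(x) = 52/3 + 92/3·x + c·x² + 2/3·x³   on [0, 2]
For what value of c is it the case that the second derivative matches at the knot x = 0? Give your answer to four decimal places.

22.3333

S_0''(x) = 8/3 + 42·(x + 1), so S_0''(0) = 134/3. On the right, S_1''(0) = 2c, so c = 67/3.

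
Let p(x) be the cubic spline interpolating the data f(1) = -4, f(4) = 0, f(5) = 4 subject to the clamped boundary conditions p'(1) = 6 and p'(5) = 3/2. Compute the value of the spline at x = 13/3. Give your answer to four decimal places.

1.4722

Write m_i for p''(x_i). With h_i = 3, 1 and divided differences Δ_i = 4/3, 4, the continuity of p' gives the tridiagonal system
  3·m_0 + 8·m_1 + 1·m_2 = 6(Δ_1 - Δ_0) = 16
Clamped end conditions give two more equations: 2h_0·m_0 + h_0·m_1 = 6(Δ_0 - p'(1)) = -28 and h_1·m_1 + 2h_1·m_2 = 6(p'(5) - Δ_1) = -15.
Hence m_0 = -187/24, m_1 = 25/4, m_2 = -85/8.
On [4, 5], p(x) = 0 + 59/16·(x - 4) + 25/8·(x - 4)² - 45/16·(x - 4)³.
With (x - 4) = 1/3: p(13/3) = 53/36.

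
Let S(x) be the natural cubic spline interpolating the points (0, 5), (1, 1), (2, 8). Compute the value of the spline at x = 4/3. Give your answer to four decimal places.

2.3148

Let M_i = S''(x_i). Step sizes h_i = 1, 1; slopes of the chords Δ_i = (y_(i+1) - y_i)/h_i = -4, 7.
  1·M_0 + 4·M_1 + 1·M_2 = 6(Δ_1 - Δ_0) = 66
Natural end conditions: M_0 = M_2 = 0.
Hence M_0 = 0, M_1 = 33/2, M_2 = 0.
On [1, 2], S(x) = 1 + 3/2·(x - 1) + 33/4·(x - 1)² - 11/4·(x - 1)³.
With (x - 1) = 1/3: S(4/3) = 125/54.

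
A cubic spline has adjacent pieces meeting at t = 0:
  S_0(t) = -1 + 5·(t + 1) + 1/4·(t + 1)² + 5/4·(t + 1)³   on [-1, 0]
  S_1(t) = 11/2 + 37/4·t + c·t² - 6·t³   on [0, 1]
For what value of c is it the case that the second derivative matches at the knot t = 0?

S_0''(t) = 1/2 + 15/2·(t + 1), so S_0''(0) = 8. On the right, S_1''(0) = 2c, so c = 4.

4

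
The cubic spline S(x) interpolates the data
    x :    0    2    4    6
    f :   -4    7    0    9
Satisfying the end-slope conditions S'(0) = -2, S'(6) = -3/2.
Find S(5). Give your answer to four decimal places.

Write σ_i for S''(x_i). With h_i = 2, 2, 2 and divided differences Δ_i = 11/2, -7/2, 9/2, the continuity of S' gives the tridiagonal system
  2·σ_0 + 8·σ_1 + 2·σ_2 = 6(Δ_1 - Δ_0) = -54
  2·σ_1 + 8·σ_2 + 2·σ_3 = 6(Δ_2 - Δ_1) = 48
Clamped end conditions give two more equations: 2h_0·σ_0 + h_0·σ_1 = 6(Δ_0 - S'(0)) = 45 and h_2·σ_2 + 2h_2·σ_3 = 6(S'(6) - Δ_2) = -36.
Solving: σ_0 = 56/3, σ_1 = -89/6, σ_2 = 41/3, σ_3 = -95/6.
On [4, 6], S(x) = 0 + 2/3·(x - 4) + 41/6·(x - 4)² - 59/24·(x - 4)³.
With (x - 4) = 1: S(5) = 121/24.

5.0417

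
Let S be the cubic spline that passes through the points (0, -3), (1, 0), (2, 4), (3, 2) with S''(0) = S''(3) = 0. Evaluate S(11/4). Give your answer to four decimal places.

Put M_i = S'' at the i-th knot. Here h = (1, 1, 1) and Δ = (3, 4, -2), so the interior equations h_(i-1)·M_(i-1) + 2(h_(i-1)+h_i)·M_i + h_i·M_(i+1) = 6(Δ_i − Δ_(i-1)) read
  1·M_0 + 4·M_1 + 1·M_2 = 6(Δ_1 - Δ_0) = 6
  1·M_1 + 4·M_2 + 1·M_3 = 6(Δ_2 - Δ_1) = -36
Natural end conditions: M_0 = M_3 = 0.
Forward elimination and back-substitution give M_0 = 0, M_1 = 4, M_2 = -10, M_3 = 0.
On [2, 3], S(t) = 4 + 4/3·(t - 2) - 5·(t - 2)² + 5/3·(t - 2)³.
With (t - 2) = 3/4: S(11/4) = 185/64.

2.8906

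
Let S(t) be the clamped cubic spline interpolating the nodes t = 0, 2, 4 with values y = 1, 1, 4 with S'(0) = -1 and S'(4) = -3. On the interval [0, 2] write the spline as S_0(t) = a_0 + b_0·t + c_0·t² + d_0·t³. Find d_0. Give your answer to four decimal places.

0.2813

Put σ_i = S'' at the i-th knot. Here h = (2, 2) and Δ = (0, 3/2), so the interior equations h_(i-1)·σ_(i-1) + 2(h_(i-1)+h_i)·σ_i + h_i·σ_(i+1) = 6(Δ_i − Δ_(i-1)) read
  2·σ_0 + 8·σ_1 + 2·σ_2 = 6(Δ_1 - Δ_0) = 9
Clamped end conditions give two more equations: 2h_0·σ_0 + h_0·σ_1 = 6(Δ_0 - S'(0)) = 6 and h_1·σ_1 + 2h_1·σ_2 = 6(S'(4) - Δ_1) = -27.
Forward elimination and back-substitution give σ_0 = -1/8, σ_1 = 13/4, σ_2 = -67/8.
On [0, 2], with S_0(t) = a_0 + b_0·t + c_0·t² + d_0·t³: c_0 = σ_0/2 = -1/16, d_0 = (σ_1 - σ_0)/(6h_0) = 9/32, b_0 = Δ_0 - h_0(2σ_0 + σ_1)/6 = -1.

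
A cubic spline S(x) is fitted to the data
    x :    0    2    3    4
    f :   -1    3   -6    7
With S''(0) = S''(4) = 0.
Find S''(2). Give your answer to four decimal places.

-17.2174

With M_i denoting the second derivative at x_i, h_i = 2, 1, 1, and Δ_i = (y_(i+1) − y_i)/h_i = 2, -9, 13:
  2·M_0 + 6·M_1 + 1·M_2 = 6(Δ_1 - Δ_0) = -66
  1·M_1 + 4·M_2 + 1·M_3 = 6(Δ_2 - Δ_1) = 132
Natural end conditions: M_0 = M_3 = 0.
Solving: M_0 = 0, M_1 = -396/23, M_2 = 858/23, M_3 = 0.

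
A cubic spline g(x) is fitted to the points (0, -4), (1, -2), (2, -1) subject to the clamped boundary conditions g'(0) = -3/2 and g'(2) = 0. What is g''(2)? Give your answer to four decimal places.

-0.7500

Put σ_i = g'' at the i-th knot. Here h = (1, 1) and Δ = (2, 1), so the interior equations h_(i-1)·σ_(i-1) + 2(h_(i-1)+h_i)·σ_i + h_i·σ_(i+1) = 6(Δ_i − Δ_(i-1)) read
  1·σ_0 + 4·σ_1 + 1·σ_2 = 6(Δ_1 - Δ_0) = -6
Clamped end conditions give two more equations: 2h_0·σ_0 + h_0·σ_1 = 6(Δ_0 - g'(0)) = 21 and h_1·σ_1 + 2h_1·σ_2 = 6(g'(2) - Δ_1) = -6.
Solving: σ_0 = 51/4, σ_1 = -9/2, σ_2 = -3/4.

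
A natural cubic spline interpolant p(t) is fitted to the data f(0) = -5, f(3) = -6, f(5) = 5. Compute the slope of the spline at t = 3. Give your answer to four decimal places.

3.1667

Put m_i = p'' at the i-th knot. Here h = (3, 2) and Δ = (-1/3, 11/2), so the interior equations h_(i-1)·m_(i-1) + 2(h_(i-1)+h_i)·m_i + h_i·m_(i+1) = 6(Δ_i − Δ_(i-1)) read
  3·m_0 + 10·m_1 + 2·m_2 = 6(Δ_1 - Δ_0) = 35
Natural end conditions: m_0 = m_2 = 0.
Hence m_0 = 0, m_1 = 7/2, m_2 = 0.
On [3, 5], p'(t) = b_1 + 2c_1·(t - 3) + 3d_1·(t - 3)² with b_1 = Δ_1 - h_1(2m_1 + m_2)/6 = 19/6, c_1 = m_1/2 = 7/4, d_1 = (m_2 - m_1)/(6h_1) = -7/24. So p'(3) = 19/6.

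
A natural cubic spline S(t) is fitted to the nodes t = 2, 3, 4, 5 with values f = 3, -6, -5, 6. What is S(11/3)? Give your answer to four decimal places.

Let M_i = S''(x_i). Step sizes h_i = 1, 1, 1; slopes of the chords Δ_i = (y_(i+1) - y_i)/h_i = -9, 1, 11.
  1·M_0 + 4·M_1 + 1·M_2 = 6(Δ_1 - Δ_0) = 60
  1·M_1 + 4·M_2 + 1·M_3 = 6(Δ_2 - Δ_1) = 60
Natural end conditions: M_0 = M_3 = 0.
Forward elimination and back-substitution give M_0 = 0, M_1 = 12, M_2 = 12, M_3 = 0.
On [3, 4], S(t) = -6 - 5·(t - 3) + 6·(t - 3)² + 0·(t - 3)³.
With (t - 3) = 2/3: S(11/3) = -20/3.

-6.6667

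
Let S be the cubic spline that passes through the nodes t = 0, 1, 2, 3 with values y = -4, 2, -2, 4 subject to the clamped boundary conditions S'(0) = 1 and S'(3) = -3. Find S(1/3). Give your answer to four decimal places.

-2.3506

Put m_i = S'' at the i-th knot. Here h = (1, 1, 1) and Δ = (6, -4, 6), so the interior equations h_(i-1)·m_(i-1) + 2(h_(i-1)+h_i)·m_i + h_i·m_(i+1) = 6(Δ_i − Δ_(i-1)) read
  1·m_0 + 4·m_1 + 1·m_2 = 6(Δ_1 - Δ_0) = -60
  1·m_1 + 4·m_2 + 1·m_3 = 6(Δ_2 - Δ_1) = 60
Clamped end conditions give two more equations: 2h_0·m_0 + h_0·m_1 = 6(Δ_0 - S'(0)) = 30 and h_2·m_2 + 2h_2·m_3 = 6(S'(3) - Δ_2) = -54.
Solving: m_0 = 458/15, m_1 = -466/15, m_2 = 506/15, m_3 = -658/15.
On [0, 1], S(t) = -4 + 1·t + 229/15·t² - 154/15·t³.
With t = 1/3: S(1/3) = -952/405.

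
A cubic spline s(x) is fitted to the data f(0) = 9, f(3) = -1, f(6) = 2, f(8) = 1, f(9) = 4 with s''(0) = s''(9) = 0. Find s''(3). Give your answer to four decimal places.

2.8220

Write M_i for s''(x_i). With h_i = 3, 3, 2, 1 and divided differences Δ_i = -10/3, 1, -1/2, 3, the continuity of s' gives the tridiagonal system
  3·M_0 + 12·M_1 + 3·M_2 = 6(Δ_1 - Δ_0) = 26
  3·M_1 + 10·M_2 + 2·M_3 = 6(Δ_2 - Δ_1) = -9
  2·M_2 + 6·M_3 + 1·M_4 = 6(Δ_3 - Δ_2) = 21
Natural end conditions: M_0 = M_4 = 0.
Hence M_0 = 0, M_1 = 872/309, M_2 = -270/103, M_3 = 901/206, M_4 = 0.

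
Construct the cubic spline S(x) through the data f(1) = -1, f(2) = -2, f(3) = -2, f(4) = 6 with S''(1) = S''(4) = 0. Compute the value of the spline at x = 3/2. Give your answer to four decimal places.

-1.4000

With M_i denoting the second derivative at x_i, h_i = 1, 1, 1, and Δ_i = (y_(i+1) − y_i)/h_i = -1, 0, 8:
  1·M_0 + 4·M_1 + 1·M_2 = 6(Δ_1 - Δ_0) = 6
  1·M_1 + 4·M_2 + 1·M_3 = 6(Δ_2 - Δ_1) = 48
Natural end conditions: M_0 = M_3 = 0.
Forward elimination and back-substitution give M_0 = 0, M_1 = -8/5, M_2 = 62/5, M_3 = 0.
On [1, 2], S(x) = -1 - 11/15·(x - 1) + 0·(x - 1)² - 4/15·(x - 1)³.
With (x - 1) = 1/2: S(3/2) = -7/5.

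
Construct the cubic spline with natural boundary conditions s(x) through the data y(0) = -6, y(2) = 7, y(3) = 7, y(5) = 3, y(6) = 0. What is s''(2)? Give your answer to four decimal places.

Put σ_i = s'' at the i-th knot. Here h = (2, 1, 2, 1) and Δ = (13/2, 0, -2, -3), so the interior equations h_(i-1)·σ_(i-1) + 2(h_(i-1)+h_i)·σ_i + h_i·σ_(i+1) = 6(Δ_i − Δ_(i-1)) read
  2·σ_0 + 6·σ_1 + 1·σ_2 = 6(Δ_1 - Δ_0) = -39
  1·σ_1 + 6·σ_2 + 2·σ_3 = 6(Δ_2 - Δ_1) = -12
  2·σ_2 + 6·σ_3 + 1·σ_4 = 6(Δ_3 - Δ_2) = -6
Natural end conditions: σ_0 = σ_4 = 0.
Hence σ_0 = 0, σ_1 = -198/31, σ_2 = -21/31, σ_3 = -24/31, σ_4 = 0.

-6.3871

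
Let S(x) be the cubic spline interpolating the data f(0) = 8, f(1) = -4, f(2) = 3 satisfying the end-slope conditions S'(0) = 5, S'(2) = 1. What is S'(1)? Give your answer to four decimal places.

Let M_i = S''(x_i). Step sizes h_i = 1, 1; slopes of the chords Δ_i = (y_(i+1) - y_i)/h_i = -12, 7.
  1·M_0 + 4·M_1 + 1·M_2 = 6(Δ_1 - Δ_0) = 114
Clamped end conditions give two more equations: 2h_0·M_0 + h_0·M_1 = 6(Δ_0 - S'(0)) = -102 and h_1·M_1 + 2h_1·M_2 = 6(S'(2) - Δ_1) = -36.
Solving: M_0 = -163/2, M_1 = 61, M_2 = -97/2.
On [1, 2], S'(x) = b_1 + 2c_1·(x - 1) + 3d_1·(x - 1)² with b_1 = Δ_1 - h_1(2M_1 + M_2)/6 = -21/4, c_1 = M_1/2 = 61/2, d_1 = (M_2 - M_1)/(6h_1) = -73/4. So S'(1) = -21/4.

-5.2500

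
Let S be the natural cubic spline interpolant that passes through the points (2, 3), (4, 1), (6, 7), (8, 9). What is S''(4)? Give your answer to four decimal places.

3.6000

Write M_i for S''(x_i). With h_i = 2, 2, 2 and divided differences Δ_i = -1, 3, 1, the continuity of S' gives the tridiagonal system
  2·M_0 + 8·M_1 + 2·M_2 = 6(Δ_1 - Δ_0) = 24
  2·M_1 + 8·M_2 + 2·M_3 = 6(Δ_2 - Δ_1) = -12
Natural end conditions: M_0 = M_3 = 0.
Hence M_0 = 0, M_1 = 18/5, M_2 = -12/5, M_3 = 0.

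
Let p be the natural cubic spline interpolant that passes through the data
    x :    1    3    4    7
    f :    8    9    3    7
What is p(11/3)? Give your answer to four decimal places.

Let σ_i = p''(x_i). Step sizes h_i = 2, 1, 3; slopes of the chords Δ_i = (y_(i+1) - y_i)/h_i = 1/2, -6, 4/3.
  2·σ_0 + 6·σ_1 + 1·σ_2 = 6(Δ_1 - Δ_0) = -39
  1·σ_1 + 8·σ_2 + 3·σ_3 = 6(Δ_2 - Δ_1) = 44
Natural end conditions: σ_0 = σ_3 = 0.
Forward elimination and back-substitution give σ_0 = 0, σ_1 = -356/47, σ_2 = 303/47, σ_3 = 0.
On [3, 4], p(x) = 9 - 1283/282·(x - 3) - 178/47·(x - 3)² + 659/282·(x - 3)³.
With (x - 3) = 2/3: p(11/3) = 18944/3807.

4.9761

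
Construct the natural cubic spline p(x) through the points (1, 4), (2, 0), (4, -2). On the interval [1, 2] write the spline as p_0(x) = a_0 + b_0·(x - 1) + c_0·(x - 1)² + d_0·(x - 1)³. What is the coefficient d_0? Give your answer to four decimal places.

With M_i denoting the second derivative at x_i, h_i = 1, 2, and Δ_i = (y_(i+1) − y_i)/h_i = -4, -1:
  1·M_0 + 6·M_1 + 2·M_2 = 6(Δ_1 - Δ_0) = 18
Natural end conditions: M_0 = M_2 = 0.
Solving the tridiagonal system: M_0 = 0, M_1 = 3, M_2 = 0.
On [1, 2], with p_0(x) = a_0 + b_0·(x - 1) + c_0·(x - 1)² + d_0·(x - 1)³: c_0 = M_0/2 = 0, d_0 = (M_1 - M_0)/(6h_0) = 1/2, b_0 = Δ_0 - h_0(2M_0 + M_1)/6 = -9/2.

0.5000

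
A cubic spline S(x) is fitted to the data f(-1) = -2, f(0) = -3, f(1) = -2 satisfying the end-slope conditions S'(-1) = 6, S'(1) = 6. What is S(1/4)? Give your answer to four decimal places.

Let M_i = S''(x_i). Step sizes h_i = 1, 1; slopes of the chords Δ_i = (y_(i+1) - y_i)/h_i = -1, 1.
  1·M_0 + 4·M_1 + 1·M_2 = 6(Δ_1 - Δ_0) = 12
Clamped end conditions give two more equations: 2h_0·M_0 + h_0·M_1 = 6(Δ_0 - S'(-1)) = -42 and h_1·M_1 + 2h_1·M_2 = 6(S'(1) - Δ_1) = 30.
Hence M_0 = -24, M_1 = 6, M_2 = 12.
On [0, 1], S(x) = -3 - 3·x + 3·x² + 1·x³.
With x = 1/4: S(1/4) = -227/64.

-3.5469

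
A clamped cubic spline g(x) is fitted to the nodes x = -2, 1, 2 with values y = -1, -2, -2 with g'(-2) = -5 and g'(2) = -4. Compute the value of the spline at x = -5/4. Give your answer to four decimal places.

Let M_i = g''(x_i). Step sizes h_i = 3, 1; slopes of the chords Δ_i = (y_(i+1) - y_i)/h_i = -1/3, 0.
  3·M_0 + 8·M_1 + 1·M_2 = 6(Δ_1 - Δ_0) = 2
Clamped end conditions give two more equations: 2h_0·M_0 + h_0·M_1 = 6(Δ_0 - g'(-2)) = 28 and h_1·M_1 + 2h_1·M_2 = 6(g'(2) - Δ_1) = -24.
Solving: M_0 = 14/3, M_1 = 0, M_2 = -12.
On [-2, 1], g(x) = -1 - 5·(x + 2) + 7/3·(x + 2)² - 7/27·(x + 2)³.
With (x + 2) = 3/4: g(-5/4) = -227/64.

-3.5469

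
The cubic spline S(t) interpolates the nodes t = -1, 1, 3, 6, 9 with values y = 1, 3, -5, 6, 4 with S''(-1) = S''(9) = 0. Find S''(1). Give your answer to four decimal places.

-5.4643

Let σ_i = S''(x_i). Step sizes h_i = 2, 2, 3, 3; slopes of the chords Δ_i = (y_(i+1) - y_i)/h_i = 1, -4, 11/3, -2/3.
  2·σ_0 + 8·σ_1 + 2·σ_2 = 6(Δ_1 - Δ_0) = -30
  2·σ_1 + 10·σ_2 + 3·σ_3 = 6(Δ_2 - Δ_1) = 46
  3·σ_2 + 12·σ_3 + 3·σ_4 = 6(Δ_3 - Δ_2) = -26
Natural end conditions: σ_0 = σ_4 = 0.
Solving the tridiagonal system: σ_0 = 0, σ_1 = -153/28, σ_2 = 48/7, σ_3 = -163/42, σ_4 = 0.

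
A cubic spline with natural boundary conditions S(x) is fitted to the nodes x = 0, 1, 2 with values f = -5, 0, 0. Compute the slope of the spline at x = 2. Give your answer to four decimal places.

-1.2500

With σ_i denoting the second derivative at x_i, h_i = 1, 1, and Δ_i = (y_(i+1) − y_i)/h_i = 5, 0:
  1·σ_0 + 4·σ_1 + 1·σ_2 = 6(Δ_1 - Δ_0) = -30
Natural end conditions: σ_0 = σ_2 = 0.
Solving the tridiagonal system: σ_0 = 0, σ_1 = -15/2, σ_2 = 0.
On [1, 2], S'(x) = b_1 + 2c_1·(x - 1) + 3d_1·(x - 1)² with b_1 = Δ_1 - h_1(2σ_1 + σ_2)/6 = 5/2, c_1 = σ_1/2 = -15/4, d_1 = (σ_2 - σ_1)/(6h_1) = 5/4. So S'(2) = -5/4.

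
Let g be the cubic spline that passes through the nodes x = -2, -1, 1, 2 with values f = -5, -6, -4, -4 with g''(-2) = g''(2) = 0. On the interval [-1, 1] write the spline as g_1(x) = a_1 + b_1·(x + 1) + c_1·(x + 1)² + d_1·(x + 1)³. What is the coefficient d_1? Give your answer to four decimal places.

-0.3750

Put σ_i = g'' at the i-th knot. Here h = (1, 2, 1) and Δ = (-1, 1, 0), so the interior equations h_(i-1)·σ_(i-1) + 2(h_(i-1)+h_i)·σ_i + h_i·σ_(i+1) = 6(Δ_i − Δ_(i-1)) read
  1·σ_0 + 6·σ_1 + 2·σ_2 = 6(Δ_1 - Δ_0) = 12
  2·σ_1 + 6·σ_2 + 1·σ_3 = 6(Δ_2 - Δ_1) = -6
Natural end conditions: σ_0 = σ_3 = 0.
Hence σ_0 = 0, σ_1 = 21/8, σ_2 = -15/8, σ_3 = 0.
On [-1, 1], with g_1(x) = a_1 + b_1·(x + 1) + c_1·(x + 1)² + d_1·(x + 1)³: c_1 = σ_1/2 = 21/16, d_1 = (σ_2 - σ_1)/(6h_1) = -3/8, b_1 = Δ_1 - h_1(2σ_1 + σ_2)/6 = -1/8.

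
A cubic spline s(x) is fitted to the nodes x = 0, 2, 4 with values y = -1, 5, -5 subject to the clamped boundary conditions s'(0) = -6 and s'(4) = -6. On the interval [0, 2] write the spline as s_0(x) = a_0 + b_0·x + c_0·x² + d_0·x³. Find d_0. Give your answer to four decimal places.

Let σ_i = s''(x_i). Step sizes h_i = 2, 2; slopes of the chords Δ_i = (y_(i+1) - y_i)/h_i = 3, -5.
  2·σ_0 + 8·σ_1 + 2·σ_2 = 6(Δ_1 - Δ_0) = -48
Clamped end conditions give two more equations: 2h_0·σ_0 + h_0·σ_1 = 6(Δ_0 - s'(0)) = 54 and h_1·σ_1 + 2h_1·σ_2 = 6(s'(4) - Δ_1) = -6.
Forward elimination and back-substitution give σ_0 = 39/2, σ_1 = -12, σ_2 = 9/2.
On [0, 2], with s_0(x) = a_0 + b_0·x + c_0·x² + d_0·x³: c_0 = σ_0/2 = 39/4, d_0 = (σ_1 - σ_0)/(6h_0) = -21/8, b_0 = Δ_0 - h_0(2σ_0 + σ_1)/6 = -6.

-2.6250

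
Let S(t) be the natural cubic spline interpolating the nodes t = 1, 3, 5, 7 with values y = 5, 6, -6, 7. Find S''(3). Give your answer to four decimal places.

-7.7000

Put m_i = S'' at the i-th knot. Here h = (2, 2, 2) and Δ = (1/2, -6, 13/2), so the interior equations h_(i-1)·m_(i-1) + 2(h_(i-1)+h_i)·m_i + h_i·m_(i+1) = 6(Δ_i − Δ_(i-1)) read
  2·m_0 + 8·m_1 + 2·m_2 = 6(Δ_1 - Δ_0) = -39
  2·m_1 + 8·m_2 + 2·m_3 = 6(Δ_2 - Δ_1) = 75
Natural end conditions: m_0 = m_3 = 0.
Solving: m_0 = 0, m_1 = -77/10, m_2 = 113/10, m_3 = 0.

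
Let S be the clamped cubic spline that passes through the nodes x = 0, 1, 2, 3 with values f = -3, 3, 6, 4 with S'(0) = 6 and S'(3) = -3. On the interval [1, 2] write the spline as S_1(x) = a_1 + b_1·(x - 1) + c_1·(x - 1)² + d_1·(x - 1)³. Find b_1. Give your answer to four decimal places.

5.2000

Write σ_i for S''(x_i). With h_i = 1, 1, 1 and divided differences Δ_i = 6, 3, -2, the continuity of S' gives the tridiagonal system
  1·σ_0 + 4·σ_1 + 1·σ_2 = 6(Δ_1 - Δ_0) = -18
  1·σ_1 + 4·σ_2 + 1·σ_3 = 6(Δ_2 - Δ_1) = -30
Clamped end conditions give two more equations: 2h_0·σ_0 + h_0·σ_1 = 6(Δ_0 - S'(0)) = 0 and h_2·σ_2 + 2h_2·σ_3 = 6(S'(3) - Δ_2) = -6.
Solving the tridiagonal system: σ_0 = 8/5, σ_1 = -16/5, σ_2 = -34/5, σ_3 = 2/5.
On [1, 2], with S_1(x) = a_1 + b_1·(x - 1) + c_1·(x - 1)² + d_1·(x - 1)³: c_1 = σ_1/2 = -8/5, d_1 = (σ_2 - σ_1)/(6h_1) = -3/5, b_1 = Δ_1 - h_1(2σ_1 + σ_2)/6 = 26/5.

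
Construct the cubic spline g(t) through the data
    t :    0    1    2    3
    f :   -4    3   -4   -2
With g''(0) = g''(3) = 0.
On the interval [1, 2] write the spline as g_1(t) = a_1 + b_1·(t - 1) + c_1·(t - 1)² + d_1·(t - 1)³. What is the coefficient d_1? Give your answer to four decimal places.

7.6667

Put m_i = g'' at the i-th knot. Here h = (1, 1, 1) and Δ = (7, -7, 2), so the interior equations h_(i-1)·m_(i-1) + 2(h_(i-1)+h_i)·m_i + h_i·m_(i+1) = 6(Δ_i − Δ_(i-1)) read
  1·m_0 + 4·m_1 + 1·m_2 = 6(Δ_1 - Δ_0) = -84
  1·m_1 + 4·m_2 + 1·m_3 = 6(Δ_2 - Δ_1) = 54
Natural end conditions: m_0 = m_3 = 0.
Solving the tridiagonal system: m_0 = 0, m_1 = -26, m_2 = 20, m_3 = 0.
On [1, 2], with g_1(t) = a_1 + b_1·(t - 1) + c_1·(t - 1)² + d_1·(t - 1)³: c_1 = m_1/2 = -13, d_1 = (m_2 - m_1)/(6h_1) = 23/3, b_1 = Δ_1 - h_1(2m_1 + m_2)/6 = -5/3.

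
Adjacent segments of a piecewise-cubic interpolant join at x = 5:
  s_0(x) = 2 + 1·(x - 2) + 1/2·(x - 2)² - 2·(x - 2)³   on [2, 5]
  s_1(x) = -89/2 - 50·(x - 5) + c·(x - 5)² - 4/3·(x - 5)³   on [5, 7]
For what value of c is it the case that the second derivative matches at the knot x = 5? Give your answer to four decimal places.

s_0''(x) = 1 - 12·(x - 2), so s_0''(5) = -35. On the right, s_1''(5) = 2c, so c = -35/2.

-17.5000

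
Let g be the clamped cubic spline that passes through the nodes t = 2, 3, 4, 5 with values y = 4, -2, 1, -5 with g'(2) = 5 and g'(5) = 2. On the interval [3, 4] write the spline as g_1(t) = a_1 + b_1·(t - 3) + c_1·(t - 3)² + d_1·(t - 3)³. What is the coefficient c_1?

Put M_i = g'' at the i-th knot. Here h = (1, 1, 1) and Δ = (-6, 3, -6), so the interior equations h_(i-1)·M_(i-1) + 2(h_(i-1)+h_i)·M_i + h_i·M_(i+1) = 6(Δ_i − Δ_(i-1)) read
  1·M_0 + 4·M_1 + 1·M_2 = 6(Δ_1 - Δ_0) = 54
  1·M_1 + 4·M_2 + 1·M_3 = 6(Δ_2 - Δ_1) = -54
Clamped end conditions give two more equations: 2h_0·M_0 + h_0·M_1 = 6(Δ_0 - g'(2)) = -66 and h_2·M_2 + 2h_2·M_3 = 6(g'(5) - Δ_2) = 48.
Solving the tridiagonal system: M_0 = -50, M_1 = 34, M_2 = -32, M_3 = 40.
On [3, 4], with g_1(t) = a_1 + b_1·(t - 3) + c_1·(t - 3)² + d_1·(t - 3)³: c_1 = M_1/2 = 17, d_1 = (M_2 - M_1)/(6h_1) = -11, b_1 = Δ_1 - h_1(2M_1 + M_2)/6 = -3.

17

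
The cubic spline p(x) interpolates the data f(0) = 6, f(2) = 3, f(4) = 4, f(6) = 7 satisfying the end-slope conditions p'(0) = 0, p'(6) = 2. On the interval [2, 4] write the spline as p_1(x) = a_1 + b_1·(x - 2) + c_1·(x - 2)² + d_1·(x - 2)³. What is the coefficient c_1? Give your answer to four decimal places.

Let σ_i = p''(x_i). Step sizes h_i = 2, 2, 2; slopes of the chords Δ_i = (y_(i+1) - y_i)/h_i = -3/2, 1/2, 3/2.
  2·σ_0 + 8·σ_1 + 2·σ_2 = 6(Δ_1 - Δ_0) = 12
  2·σ_1 + 8·σ_2 + 2·σ_3 = 6(Δ_2 - Δ_1) = 6
Clamped end conditions give two more equations: 2h_0·σ_0 + h_0·σ_1 = 6(Δ_0 - p'(0)) = -9 and h_2·σ_2 + 2h_2·σ_3 = 6(p'(6) - Δ_2) = 3.
Solving: σ_0 = -103/30, σ_1 = 71/30, σ_2 = -1/30, σ_3 = 23/30.
On [2, 4], with p_1(x) = a_1 + b_1·(x - 2) + c_1·(x - 2)² + d_1·(x - 2)³: c_1 = σ_1/2 = 71/60, d_1 = (σ_2 - σ_1)/(6h_1) = -1/5, b_1 = Δ_1 - h_1(2σ_1 + σ_2)/6 = -16/15.

1.1833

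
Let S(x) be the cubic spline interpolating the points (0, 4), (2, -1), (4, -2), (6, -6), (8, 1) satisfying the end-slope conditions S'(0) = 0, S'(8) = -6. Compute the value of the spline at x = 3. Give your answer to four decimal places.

With M_i denoting the second derivative at x_i, h_i = 2, 2, 2, 2, and Δ_i = (y_(i+1) − y_i)/h_i = -5/2, -1/2, -2, 7/2:
  2·M_0 + 8·M_1 + 2·M_2 = 6(Δ_1 - Δ_0) = 12
  2·M_1 + 8·M_2 + 2·M_3 = 6(Δ_2 - Δ_1) = -9
  2·M_2 + 8·M_3 + 2·M_4 = 6(Δ_3 - Δ_2) = 33
Clamped end conditions give two more equations: 2h_0·M_0 + h_0·M_1 = 6(Δ_0 - S'(0)) = -15 and h_3·M_3 + 2h_3·M_4 = 6(S'(8) - Δ_3) = -57.
Solving the tridiagonal system: M_0 = -93/16, M_1 = 33/8, M_2 = -75/16, M_3 = 81/8, M_4 = -309/16.
On [2, 4], S(x) = -1 - 27/16·(x - 2) + 33/16·(x - 2)² - 47/64·(x - 2)³.
With (x - 2) = 1: S(3) = -87/64.

-1.3594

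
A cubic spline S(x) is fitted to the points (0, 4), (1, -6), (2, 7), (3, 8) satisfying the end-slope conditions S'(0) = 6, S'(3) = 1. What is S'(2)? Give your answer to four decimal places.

With m_i denoting the second derivative at x_i, h_i = 1, 1, 1, and Δ_i = (y_(i+1) − y_i)/h_i = -10, 13, 1:
  1·m_0 + 4·m_1 + 1·m_2 = 6(Δ_1 - Δ_0) = 138
  1·m_1 + 4·m_2 + 1·m_3 = 6(Δ_2 - Δ_1) = -72
Clamped end conditions give two more equations: 2h_0·m_0 + h_0·m_1 = 6(Δ_0 - S'(0)) = -96 and h_2·m_2 + 2h_2·m_3 = 6(S'(3) - Δ_2) = 0.
Solving: m_0 = -1202/15, m_1 = 964/15, m_2 = -584/15, m_3 = 292/15.
On [2, 3], S'(x) = b_2 + 2c_2·(x - 2) + 3d_2·(x - 2)² with b_2 = Δ_2 - h_2(2m_2 + m_3)/6 = 161/15, c_2 = m_2/2 = -292/15, d_2 = (m_3 - m_2)/(6h_2) = 146/15. So S'(2) = 161/15.

10.7333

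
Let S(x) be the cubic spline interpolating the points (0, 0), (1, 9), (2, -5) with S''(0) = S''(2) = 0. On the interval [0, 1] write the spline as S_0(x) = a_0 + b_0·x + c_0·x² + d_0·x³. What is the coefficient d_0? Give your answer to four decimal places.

-5.7500

Let σ_i = S''(x_i). Step sizes h_i = 1, 1; slopes of the chords Δ_i = (y_(i+1) - y_i)/h_i = 9, -14.
  1·σ_0 + 4·σ_1 + 1·σ_2 = 6(Δ_1 - Δ_0) = -138
Natural end conditions: σ_0 = σ_2 = 0.
Solving: σ_0 = 0, σ_1 = -69/2, σ_2 = 0.
On [0, 1], with S_0(x) = a_0 + b_0·x + c_0·x² + d_0·x³: c_0 = σ_0/2 = 0, d_0 = (σ_1 - σ_0)/(6h_0) = -23/4, b_0 = Δ_0 - h_0(2σ_0 + σ_1)/6 = 59/4.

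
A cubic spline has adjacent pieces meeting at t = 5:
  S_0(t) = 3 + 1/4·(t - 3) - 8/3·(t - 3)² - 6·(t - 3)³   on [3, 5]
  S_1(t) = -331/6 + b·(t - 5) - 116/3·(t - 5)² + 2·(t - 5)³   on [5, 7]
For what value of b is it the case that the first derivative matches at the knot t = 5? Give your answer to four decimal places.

-82.4167

S_0'(t) = 1/4 - 16/3·(t - 3) - 18·(t - 3)², so S_0'(5) = -989/12. On the right, S_1'(5) = b, so b = -989/12.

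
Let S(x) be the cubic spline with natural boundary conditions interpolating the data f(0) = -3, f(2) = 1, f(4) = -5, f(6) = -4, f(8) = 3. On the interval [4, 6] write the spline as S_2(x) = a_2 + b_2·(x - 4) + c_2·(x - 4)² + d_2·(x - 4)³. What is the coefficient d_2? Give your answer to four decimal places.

-0.1696

With M_i denoting the second derivative at x_i, h_i = 2, 2, 2, 2, and Δ_i = (y_(i+1) − y_i)/h_i = 2, -3, 1/2, 7/2:
  2·M_0 + 8·M_1 + 2·M_2 = 6(Δ_1 - Δ_0) = -30
  2·M_1 + 8·M_2 + 2·M_3 = 6(Δ_2 - Δ_1) = 21
  2·M_2 + 8·M_3 + 2·M_4 = 6(Δ_3 - Δ_2) = 18
Natural end conditions: M_0 = M_4 = 0.
Solving the tridiagonal system: M_0 = 0, M_1 = -129/28, M_2 = 24/7, M_3 = 39/28, M_4 = 0.
On [4, 6], with S_2(x) = a_2 + b_2·(x - 4) + c_2·(x - 4)² + d_2·(x - 4)³: c_2 = M_2/2 = 12/7, d_2 = (M_3 - M_2)/(6h_2) = -19/112, b_2 = Δ_2 - h_2(2M_2 + M_3)/6 = -9/4.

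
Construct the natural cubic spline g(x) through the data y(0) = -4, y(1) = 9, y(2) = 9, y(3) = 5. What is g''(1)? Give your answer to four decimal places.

Write M_i for g''(x_i). With h_i = 1, 1, 1 and divided differences Δ_i = 13, 0, -4, the continuity of g' gives the tridiagonal system
  1·M_0 + 4·M_1 + 1·M_2 = 6(Δ_1 - Δ_0) = -78
  1·M_1 + 4·M_2 + 1·M_3 = 6(Δ_2 - Δ_1) = -24
Natural end conditions: M_0 = M_3 = 0.
Forward elimination and back-substitution give M_0 = 0, M_1 = -96/5, M_2 = -6/5, M_3 = 0.

-19.2000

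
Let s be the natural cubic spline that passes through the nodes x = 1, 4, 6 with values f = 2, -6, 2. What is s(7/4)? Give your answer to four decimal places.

Put σ_i = s'' at the i-th knot. Here h = (3, 2) and Δ = (-8/3, 4), so the interior equations h_(i-1)·σ_(i-1) + 2(h_(i-1)+h_i)·σ_i + h_i·σ_(i+1) = 6(Δ_i − Δ_(i-1)) read
  3·σ_0 + 10·σ_1 + 2·σ_2 = 6(Δ_1 - Δ_0) = 40
Natural end conditions: σ_0 = σ_2 = 0.
Solving the tridiagonal system: σ_0 = 0, σ_1 = 4, σ_2 = 0.
On [1, 4], s(x) = 2 - 14/3·(x - 1) + 0·(x - 1)² + 2/9·(x - 1)³.
With (x - 1) = 3/4: s(7/4) = -45/32.

-1.4063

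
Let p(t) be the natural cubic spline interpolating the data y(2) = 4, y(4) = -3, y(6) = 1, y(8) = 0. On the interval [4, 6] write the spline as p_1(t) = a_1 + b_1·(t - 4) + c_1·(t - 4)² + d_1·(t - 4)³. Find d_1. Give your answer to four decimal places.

-0.6667

Put σ_i = p'' at the i-th knot. Here h = (2, 2, 2) and Δ = (-7/2, 2, -1/2), so the interior equations h_(i-1)·σ_(i-1) + 2(h_(i-1)+h_i)·σ_i + h_i·σ_(i+1) = 6(Δ_i − Δ_(i-1)) read
  2·σ_0 + 8·σ_1 + 2·σ_2 = 6(Δ_1 - Δ_0) = 33
  2·σ_1 + 8·σ_2 + 2·σ_3 = 6(Δ_2 - Δ_1) = -15
Natural end conditions: σ_0 = σ_3 = 0.
Solving the tridiagonal system: σ_0 = 0, σ_1 = 49/10, σ_2 = -31/10, σ_3 = 0.
On [4, 6], with p_1(t) = a_1 + b_1·(t - 4) + c_1·(t - 4)² + d_1·(t - 4)³: c_1 = σ_1/2 = 49/20, d_1 = (σ_2 - σ_1)/(6h_1) = -2/3, b_1 = Δ_1 - h_1(2σ_1 + σ_2)/6 = -7/30.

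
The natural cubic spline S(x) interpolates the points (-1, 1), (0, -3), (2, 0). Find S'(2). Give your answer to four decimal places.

3.3333

With m_i denoting the second derivative at x_i, h_i = 1, 2, and Δ_i = (y_(i+1) − y_i)/h_i = -4, 3/2:
  1·m_0 + 6·m_1 + 2·m_2 = 6(Δ_1 - Δ_0) = 33
Natural end conditions: m_0 = m_2 = 0.
Solving the tridiagonal system: m_0 = 0, m_1 = 11/2, m_2 = 0.
On [0, 2], S'(x) = b_1 + 2c_1·x + 3d_1·x² with b_1 = Δ_1 - h_1(2m_1 + m_2)/6 = -13/6, c_1 = m_1/2 = 11/4, d_1 = (m_2 - m_1)/(6h_1) = -11/24. So S'(2) = 10/3.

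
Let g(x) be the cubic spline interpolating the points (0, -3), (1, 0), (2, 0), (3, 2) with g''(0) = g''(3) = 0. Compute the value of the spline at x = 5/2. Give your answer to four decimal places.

With M_i denoting the second derivative at x_i, h_i = 1, 1, 1, and Δ_i = (y_(i+1) − y_i)/h_i = 3, 0, 2:
  1·M_0 + 4·M_1 + 1·M_2 = 6(Δ_1 - Δ_0) = -18
  1·M_1 + 4·M_2 + 1·M_3 = 6(Δ_2 - Δ_1) = 12
Natural end conditions: M_0 = M_3 = 0.
Hence M_0 = 0, M_1 = -28/5, M_2 = 22/5, M_3 = 0.
On [2, 3], g(x) = 0 + 8/15·(x - 2) + 11/5·(x - 2)² - 11/15·(x - 2)³.
With (x - 2) = 1/2: g(5/2) = 29/40.

0.7250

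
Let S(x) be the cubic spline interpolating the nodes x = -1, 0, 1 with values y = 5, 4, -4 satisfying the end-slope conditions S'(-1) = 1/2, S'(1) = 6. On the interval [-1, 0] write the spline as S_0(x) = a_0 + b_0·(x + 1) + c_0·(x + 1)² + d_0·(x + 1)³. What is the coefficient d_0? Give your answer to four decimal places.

With M_i denoting the second derivative at x_i, h_i = 1, 1, and Δ_i = (y_(i+1) − y_i)/h_i = -1, -8:
  1·M_0 + 4·M_1 + 1·M_2 = 6(Δ_1 - Δ_0) = -42
Clamped end conditions give two more equations: 2h_0·M_0 + h_0·M_1 = 6(Δ_0 - S'(-1)) = -9 and h_1·M_1 + 2h_1·M_2 = 6(S'(1) - Δ_1) = 84.
Forward elimination and back-substitution give M_0 = 35/4, M_1 = -53/2, M_2 = 221/4.
On [-1, 0], with S_0(x) = a_0 + b_0·(x + 1) + c_0·(x + 1)² + d_0·(x + 1)³: c_0 = M_0/2 = 35/8, d_0 = (M_1 - M_0)/(6h_0) = -47/8, b_0 = Δ_0 - h_0(2M_0 + M_1)/6 = 1/2.

-5.8750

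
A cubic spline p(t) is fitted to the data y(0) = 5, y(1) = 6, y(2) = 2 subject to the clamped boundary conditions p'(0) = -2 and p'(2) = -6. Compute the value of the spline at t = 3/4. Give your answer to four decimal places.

5.7852

Put M_i = p'' at the i-th knot. Here h = (1, 1) and Δ = (1, -4), so the interior equations h_(i-1)·M_(i-1) + 2(h_(i-1)+h_i)·M_i + h_i·M_(i+1) = 6(Δ_i − Δ_(i-1)) read
  1·M_0 + 4·M_1 + 1·M_2 = 6(Δ_1 - Δ_0) = -30
Clamped end conditions give two more equations: 2h_0·M_0 + h_0·M_1 = 6(Δ_0 - p'(0)) = 18 and h_1·M_1 + 2h_1·M_2 = 6(p'(2) - Δ_1) = -12.
Forward elimination and back-substitution give M_0 = 29/2, M_1 = -11, M_2 = -1/2.
On [0, 1], p(t) = 5 - 2·t + 29/4·t² - 17/4·t³.
With t = 3/4: p(3/4) = 1481/256.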